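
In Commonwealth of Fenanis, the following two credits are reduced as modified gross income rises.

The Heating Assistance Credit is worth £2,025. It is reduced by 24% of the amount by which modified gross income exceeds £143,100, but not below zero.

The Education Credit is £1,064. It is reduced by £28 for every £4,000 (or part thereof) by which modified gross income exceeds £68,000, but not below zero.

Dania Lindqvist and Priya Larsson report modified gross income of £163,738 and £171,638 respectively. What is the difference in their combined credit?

£56

Dania (£163,738): Heating Assistance Credit: 24% of the £20,638 excess over £143,100 is £4,953.12 ≥ base, so the credit is £0. Education Credit: income exceeds £68,000 by £95,738, which is 24 full-or-partial £4,000 increments; reduction = 24 × £28 = £672, leaving £392. total £0 + £392 = £392
Priya (£171,638): Heating Assistance Credit: 24% of the £28,538 excess over £143,100 is £6,849.12 ≥ base, so the credit is £0. Education Credit: income exceeds £68,000 by £103,638, which is 26 full-or-partial £4,000 increments; reduction = 26 × £28 = £728, leaving £336. total £0 + £336 = £336
Difference: |£392 − £336| = £56.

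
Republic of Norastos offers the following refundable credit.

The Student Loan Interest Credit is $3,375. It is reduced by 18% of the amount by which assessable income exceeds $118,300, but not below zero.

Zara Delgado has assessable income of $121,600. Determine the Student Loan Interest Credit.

Student Loan Interest Credit: 18% of the $3,300 excess over $118,300 is $594; credit = $3,375 − $594 = $2,781.

$2,781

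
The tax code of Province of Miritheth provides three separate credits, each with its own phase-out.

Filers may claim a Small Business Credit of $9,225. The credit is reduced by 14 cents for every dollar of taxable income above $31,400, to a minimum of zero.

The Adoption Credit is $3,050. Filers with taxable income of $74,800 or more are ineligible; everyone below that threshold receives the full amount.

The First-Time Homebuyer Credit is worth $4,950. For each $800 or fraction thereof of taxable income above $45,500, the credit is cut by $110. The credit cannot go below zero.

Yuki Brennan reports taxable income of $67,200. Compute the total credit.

Small Business Credit: 14% of the $35,800 excess over $31,400 is $5,012; credit = $9,225 − $5,012 = $4,213.
Adoption Credit: $67,200 is below the $74,800 cutoff, so the full $3,050 applies.
First-Time Homebuyer Credit: income exceeds $45,500 by $21,700, which is 28 full-or-partial $800 increments; reduction = 28 × $110 = $3,080, leaving $1,870.
Total: $4,213 + $3,050 + $1,870 = $9,133.

$9,133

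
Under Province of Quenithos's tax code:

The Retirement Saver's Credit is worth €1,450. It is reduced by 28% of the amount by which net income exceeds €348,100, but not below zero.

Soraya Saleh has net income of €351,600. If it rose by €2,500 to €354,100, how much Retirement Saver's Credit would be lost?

€470

At €351,600 — 28% of the €3,500 excess over €348,100 is €980; credit = €1,450 − €980 = €470.
At €354,100 — 28% of the €6,000 excess over €348,100 is €1,680 ≥ base, so the credit is €0.
Lost: €470 − €0 = €470.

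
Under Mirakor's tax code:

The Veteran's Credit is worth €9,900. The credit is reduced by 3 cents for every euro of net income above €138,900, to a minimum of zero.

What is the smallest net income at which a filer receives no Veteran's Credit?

The credit falls by 3% of each euro above €138,900, so it reaches zero when the excess is €9,900 / 3% = €330,000: income = €138,900 + €330,000 = €468,900.

€468,900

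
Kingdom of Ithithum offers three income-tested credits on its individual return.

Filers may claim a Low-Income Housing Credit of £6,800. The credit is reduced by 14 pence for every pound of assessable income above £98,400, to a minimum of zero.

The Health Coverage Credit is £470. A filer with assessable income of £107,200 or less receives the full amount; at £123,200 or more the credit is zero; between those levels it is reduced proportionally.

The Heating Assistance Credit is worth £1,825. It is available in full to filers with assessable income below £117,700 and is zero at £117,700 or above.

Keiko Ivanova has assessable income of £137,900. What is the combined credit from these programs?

Low-Income Housing Credit: 14% of the £39,500 excess over £98,400 is £5,530; credit = £6,800 − £5,530 = £1,270.
Health Coverage Credit: £137,900 is at or above £123,200, so the credit is £0.
Heating Assistance Credit: £137,900 meets or exceeds the £117,700 cutoff, so the credit is £0.
Total: £1,270 + £0 + £0 = £1,270.

£1,270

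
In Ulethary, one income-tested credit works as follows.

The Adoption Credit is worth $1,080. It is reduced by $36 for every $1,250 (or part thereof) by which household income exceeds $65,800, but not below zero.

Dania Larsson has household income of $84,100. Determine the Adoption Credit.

$540

Adoption Credit: income exceeds $65,800 by $18,300, which is 15 full-or-partial $1,250 increments; reduction = 15 × $36 = $540, leaving $540.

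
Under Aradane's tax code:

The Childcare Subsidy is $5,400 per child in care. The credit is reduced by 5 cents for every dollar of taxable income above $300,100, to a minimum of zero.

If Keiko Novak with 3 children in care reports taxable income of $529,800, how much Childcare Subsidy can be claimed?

$4,715

Childcare Subsidy: base = 3 × $5,400 = $16,200. 5% of the $229,700 excess over $300,100 is $11,485; credit = $16,200 − $11,485 = $4,715.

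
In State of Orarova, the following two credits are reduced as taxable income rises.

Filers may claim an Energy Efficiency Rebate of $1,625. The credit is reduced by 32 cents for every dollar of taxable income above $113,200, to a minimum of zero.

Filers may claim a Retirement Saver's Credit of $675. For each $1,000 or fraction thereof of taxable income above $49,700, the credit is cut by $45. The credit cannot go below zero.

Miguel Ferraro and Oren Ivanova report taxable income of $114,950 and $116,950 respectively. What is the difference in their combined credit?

$640

Miguel ($114,950): Energy Efficiency Rebate: 32% of the $1,750 excess over $113,200 is $560; credit = $1,625 − $560 = $1,065. Retirement Saver's Credit: income exceeds $49,700 by $65,250 → 66 increments × $45 = $2,970 ≥ base, so the credit is $0. total $1,065 + $0 = $1,065
Oren ($116,950): Energy Efficiency Rebate: 32% of the $3,750 excess over $113,200 is $1,200; credit = $1,625 − $1,200 = $425. Retirement Saver's Credit: income exceeds $49,700 by $67,250 → 68 increments × $45 = $3,060 ≥ base, so the credit is $0. total $425 + $0 = $425
Difference: |$1,065 − $425| = $640.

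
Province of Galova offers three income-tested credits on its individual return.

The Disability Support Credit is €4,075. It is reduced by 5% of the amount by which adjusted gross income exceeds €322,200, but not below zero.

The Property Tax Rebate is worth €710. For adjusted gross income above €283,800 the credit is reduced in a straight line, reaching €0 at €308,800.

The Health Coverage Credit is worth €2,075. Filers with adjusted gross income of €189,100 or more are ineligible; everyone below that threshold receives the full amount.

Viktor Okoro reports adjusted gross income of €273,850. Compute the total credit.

Disability Support Credit: €273,850 is at or below the €322,200 threshold, so the full €4,075 applies.
Property Tax Rebate: €273,850 is at or below the €283,800 threshold, so the full €710 applies.
Health Coverage Credit: €273,850 meets or exceeds the €189,100 cutoff, so the credit is €0.
Total: €4,075 + €710 + €0 = €4,785.

€4,785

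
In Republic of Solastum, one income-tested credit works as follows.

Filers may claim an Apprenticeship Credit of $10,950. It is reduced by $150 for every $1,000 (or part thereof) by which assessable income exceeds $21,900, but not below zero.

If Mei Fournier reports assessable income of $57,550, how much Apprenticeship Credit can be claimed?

Apprenticeship Credit: income exceeds $21,900 by $35,650, which is 36 full-or-partial $1,000 increments; reduction = 36 × $150 = $5,400, leaving $5,550.

$5,550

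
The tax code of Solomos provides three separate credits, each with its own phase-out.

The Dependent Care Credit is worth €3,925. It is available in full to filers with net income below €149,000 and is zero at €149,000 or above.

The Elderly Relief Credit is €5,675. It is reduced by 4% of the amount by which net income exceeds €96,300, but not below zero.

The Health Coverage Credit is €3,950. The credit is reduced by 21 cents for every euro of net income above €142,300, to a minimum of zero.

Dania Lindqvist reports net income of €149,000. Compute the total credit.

Dependent Care Credit: €149,000 meets or exceeds the €149,000 cutoff, so the credit is €0.
Elderly Relief Credit: 4% of the €52,700 excess over €96,300 is €2,108; credit = €5,675 − €2,108 = €3,567.
Health Coverage Credit: 21% of the €6,700 excess over €142,300 is €1,407; credit = €3,950 − €1,407 = €2,543.
Total: €0 + €3,567 + €2,543 = €6,110.

€6,110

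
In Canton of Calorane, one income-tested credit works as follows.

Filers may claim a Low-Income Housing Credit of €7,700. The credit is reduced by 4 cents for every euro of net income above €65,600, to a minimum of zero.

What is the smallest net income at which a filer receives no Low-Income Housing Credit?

€258,100

The credit falls by 4% of each euro above €65,600, so it reaches zero when the excess is €7,700 / 4% = €192,500: income = €65,600 + €192,500 = €258,100.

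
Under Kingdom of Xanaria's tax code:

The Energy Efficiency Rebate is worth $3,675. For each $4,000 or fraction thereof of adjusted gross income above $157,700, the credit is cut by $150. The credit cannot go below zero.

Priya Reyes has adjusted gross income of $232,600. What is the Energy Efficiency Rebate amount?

Energy Efficiency Rebate: income exceeds $157,700 by $74,900, which is 19 full-or-partial $4,000 increments; reduction = 19 × $150 = $2,850, leaving $825.

$825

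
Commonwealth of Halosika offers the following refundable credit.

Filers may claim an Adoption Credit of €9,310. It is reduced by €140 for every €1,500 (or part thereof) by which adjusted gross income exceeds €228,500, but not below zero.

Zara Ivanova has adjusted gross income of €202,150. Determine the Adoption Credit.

Adoption Credit: €202,150 is at or below the €228,500 threshold, so the full €9,310 applies.

€9,310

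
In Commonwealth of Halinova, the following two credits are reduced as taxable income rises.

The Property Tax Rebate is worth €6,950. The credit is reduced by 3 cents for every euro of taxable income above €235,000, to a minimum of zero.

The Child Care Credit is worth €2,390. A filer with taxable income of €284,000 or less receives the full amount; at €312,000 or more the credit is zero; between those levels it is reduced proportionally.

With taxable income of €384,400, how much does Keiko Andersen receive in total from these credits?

Property Tax Rebate: 3% of the €149,400 excess over €235,000 is €4,482; credit = €6,950 − €4,482 = €2,468.
Child Care Credit: €384,400 is at or above €312,000, so the credit is €0.
Total: €2,468 + €0 = €2,468.

€2,468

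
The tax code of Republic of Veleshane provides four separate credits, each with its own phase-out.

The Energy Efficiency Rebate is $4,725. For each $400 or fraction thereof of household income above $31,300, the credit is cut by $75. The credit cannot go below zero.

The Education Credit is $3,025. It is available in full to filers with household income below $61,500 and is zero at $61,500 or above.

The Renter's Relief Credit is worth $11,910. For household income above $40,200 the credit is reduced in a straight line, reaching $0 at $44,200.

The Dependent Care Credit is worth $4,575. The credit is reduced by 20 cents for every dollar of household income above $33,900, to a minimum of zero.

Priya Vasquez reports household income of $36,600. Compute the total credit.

$22,645

Energy Efficiency Rebate: income exceeds $31,300 by $5,300, which is 14 full-or-partial $400 increments; reduction = 14 × $75 = $1,050, leaving $3,675.
Education Credit: $36,600 is below the $61,500 cutoff, so the full $3,025 applies.
Renter's Relief Credit: $36,600 is at or below the $40,200 threshold, so the full $11,910 applies.
Dependent Care Credit: 20% of the $2,700 excess over $33,900 is $540; credit = $4,575 − $540 = $4,035.
Total: $3,675 + $3,025 + $11,910 + $4,035 = $22,645.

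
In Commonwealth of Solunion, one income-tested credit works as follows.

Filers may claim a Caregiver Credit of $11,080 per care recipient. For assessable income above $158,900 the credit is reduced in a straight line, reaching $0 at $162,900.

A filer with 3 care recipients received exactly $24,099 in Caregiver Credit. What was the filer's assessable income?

$160,000

Full credit = 3 × $11,080 = $33,240.
$24,099 is 24,099/33,240 of the full $33,240, so 9,141/33,240 of the $4,000 range has been used: income = $158,900 + $4,000 × 9,141/33,240 = $160,000.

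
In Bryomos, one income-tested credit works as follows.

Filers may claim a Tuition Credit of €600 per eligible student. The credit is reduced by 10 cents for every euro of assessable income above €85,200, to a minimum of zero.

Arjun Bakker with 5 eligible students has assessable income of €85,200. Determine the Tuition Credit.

€3,000

Tuition Credit: base = 5 × €600 = €3,000. €85,200 is at or below the €85,200 threshold, so the full €3,000 applies.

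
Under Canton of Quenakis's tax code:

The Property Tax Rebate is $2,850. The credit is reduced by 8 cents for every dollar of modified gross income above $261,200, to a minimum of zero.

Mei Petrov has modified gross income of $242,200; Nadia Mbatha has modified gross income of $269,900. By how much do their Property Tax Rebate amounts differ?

Mei ($242,200): Property Tax Rebate: $242,200 is at or below the $261,200 threshold, so the full $2,850 applies.
Nadia ($269,900): Property Tax Rebate: 8% of the $8,700 excess over $261,200 is $696; credit = $2,850 − $696 = $2,154.
Difference: |$2,850 − $2,154| = $696.

$696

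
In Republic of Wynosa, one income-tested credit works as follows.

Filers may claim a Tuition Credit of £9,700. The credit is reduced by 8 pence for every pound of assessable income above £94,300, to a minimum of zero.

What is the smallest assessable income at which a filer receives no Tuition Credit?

£215,550

The credit falls by 8% of each pound above £94,300, so it reaches zero when the excess is £9,700 / 8% = £121,250: income = £94,300 + £121,250 = £215,550.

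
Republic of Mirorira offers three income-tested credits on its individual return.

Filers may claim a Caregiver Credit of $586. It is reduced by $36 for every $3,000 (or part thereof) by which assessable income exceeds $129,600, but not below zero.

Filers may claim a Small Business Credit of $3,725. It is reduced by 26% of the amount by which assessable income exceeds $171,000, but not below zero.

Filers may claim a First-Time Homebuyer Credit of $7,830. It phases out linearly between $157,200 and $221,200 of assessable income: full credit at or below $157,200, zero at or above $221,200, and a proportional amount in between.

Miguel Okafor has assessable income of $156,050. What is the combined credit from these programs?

$11,817

Caregiver Credit: income exceeds $129,600 by $26,450, which is 9 full-or-partial $3,000 increments; reduction = 9 × $36 = $324, leaving $262.
Small Business Credit: $156,050 is at or below the $171,000 threshold, so the full $3,725 applies.
First-Time Homebuyer Credit: $156,050 is at or below the $157,200 threshold, so the full $7,830 applies.
Total: $262 + $3,725 + $7,830 = $11,817.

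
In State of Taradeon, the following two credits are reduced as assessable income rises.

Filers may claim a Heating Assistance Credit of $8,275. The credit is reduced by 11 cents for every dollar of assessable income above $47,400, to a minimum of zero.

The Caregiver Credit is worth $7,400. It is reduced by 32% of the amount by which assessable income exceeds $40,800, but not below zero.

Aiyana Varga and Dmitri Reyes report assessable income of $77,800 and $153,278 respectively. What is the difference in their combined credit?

Aiyana ($77,800): Heating Assistance Credit: 11% of the $30,400 excess over $47,400 is $3,344; credit = $8,275 − $3,344 = $4,931. Caregiver Credit: 32% of the $37,000 excess over $40,800 is $11,840 ≥ base, so the credit is $0. total $4,931 + $0 = $4,931
Dmitri ($153,278): Heating Assistance Credit: 11% of the $105,878 excess over $47,400 is $11,646.58 ≥ base, so the credit is $0. Caregiver Credit: 32% of the $112,478 excess over $40,800 is $35,992.96 ≥ base, so the credit is $0. total $0 + $0 = $0
Difference: |$4,931 − $0| = $4,931.

$4,931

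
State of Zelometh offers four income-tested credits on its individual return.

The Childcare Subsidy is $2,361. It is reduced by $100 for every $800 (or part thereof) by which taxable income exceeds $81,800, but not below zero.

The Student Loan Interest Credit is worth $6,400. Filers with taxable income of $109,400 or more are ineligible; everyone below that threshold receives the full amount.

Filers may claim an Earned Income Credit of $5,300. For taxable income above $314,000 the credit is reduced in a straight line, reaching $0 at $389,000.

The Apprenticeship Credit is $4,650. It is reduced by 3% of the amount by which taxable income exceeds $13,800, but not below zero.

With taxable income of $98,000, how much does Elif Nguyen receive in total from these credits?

$14,085

Childcare Subsidy: income exceeds $81,800 by $16,200, which is 21 full-or-partial $800 increments; reduction = 21 × $100 = $2,100, leaving $261.
Student Loan Interest Credit: $98,000 is below the $109,400 cutoff, so the full $6,400 applies.
Earned Income Credit: $98,000 is at or below the $314,000 threshold, so the full $5,300 applies.
Apprenticeship Credit: 3% of the $84,200 excess over $13,800 is $2,526; credit = $4,650 − $2,526 = $2,124.
Total: $261 + $6,400 + $5,300 + $2,124 = $14,085.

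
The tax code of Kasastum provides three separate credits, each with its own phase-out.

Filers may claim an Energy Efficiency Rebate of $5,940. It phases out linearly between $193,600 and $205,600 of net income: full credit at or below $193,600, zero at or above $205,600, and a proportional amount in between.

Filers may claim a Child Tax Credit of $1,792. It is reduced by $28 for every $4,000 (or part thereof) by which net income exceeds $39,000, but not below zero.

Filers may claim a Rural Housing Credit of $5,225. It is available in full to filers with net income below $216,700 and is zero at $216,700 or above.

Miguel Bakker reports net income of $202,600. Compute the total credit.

Energy Efficiency Rebate: $202,600 is $9,000 into a $12,000 phase-out range, leaving 3,000/12,000 of the credit: $5,940 × 3,000/12,000 = $1,485.
Child Tax Credit: income exceeds $39,000 by $163,600, which is 41 full-or-partial $4,000 increments; reduction = 41 × $28 = $1,148, leaving $644.
Rural Housing Credit: $202,600 is below the $216,700 cutoff, so the full $5,225 applies.
Total: $1,485 + $644 + $5,225 = $7,354.

$7,354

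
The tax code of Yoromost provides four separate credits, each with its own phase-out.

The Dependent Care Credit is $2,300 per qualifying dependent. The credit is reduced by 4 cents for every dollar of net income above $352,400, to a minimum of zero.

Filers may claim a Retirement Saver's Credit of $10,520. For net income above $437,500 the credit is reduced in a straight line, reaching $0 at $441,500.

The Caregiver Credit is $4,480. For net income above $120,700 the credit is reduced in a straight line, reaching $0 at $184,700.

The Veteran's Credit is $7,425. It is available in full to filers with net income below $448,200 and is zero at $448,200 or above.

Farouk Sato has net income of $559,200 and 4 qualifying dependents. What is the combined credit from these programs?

Dependent Care Credit: base = 4 × $2,300 = $9,200. 4% of the $206,800 excess over $352,400 is $8,272; credit = $9,200 − $8,272 = $928.
Retirement Saver's Credit: $559,200 is at or above $441,500, so the credit is $0.
Caregiver Credit: $559,200 is at or above $184,700, so the credit is $0.
Veteran's Credit: $559,200 meets or exceeds the $448,200 cutoff, so the credit is $0.
Total: $928 + $0 + $0 + $0 = $928.

$928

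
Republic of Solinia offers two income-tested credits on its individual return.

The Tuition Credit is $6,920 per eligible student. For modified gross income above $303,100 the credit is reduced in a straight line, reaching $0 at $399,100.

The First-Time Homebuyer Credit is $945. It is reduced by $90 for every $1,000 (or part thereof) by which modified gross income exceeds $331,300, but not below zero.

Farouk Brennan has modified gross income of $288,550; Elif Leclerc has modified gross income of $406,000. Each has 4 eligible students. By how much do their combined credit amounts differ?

Farouk ($288,550): Tuition Credit: base = 4 × $6,920 = $27,680. $288,550 is at or below the $303,100 threshold, so the full $27,680 applies. First-Time Homebuyer Credit: $288,550 is at or below the $331,300 threshold, so the full $945 applies. total $27,680 + $945 = $28,625
Elif ($406,000): Tuition Credit: base = 4 × $6,920 = $27,680. $406,000 is at or above $399,100, so the credit is $0. First-Time Homebuyer Credit: income exceeds $331,300 by $74,700 → 75 increments × $90 = $6,750 ≥ base, so the credit is $0. total $0 + $0 = $0
Difference: |$28,625 − $0| = $28,625.

$28,625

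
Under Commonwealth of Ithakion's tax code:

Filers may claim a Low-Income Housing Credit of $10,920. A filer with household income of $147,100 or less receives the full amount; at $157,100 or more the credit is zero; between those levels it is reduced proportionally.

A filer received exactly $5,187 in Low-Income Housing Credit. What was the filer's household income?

$5,187 is 5,187/10,920 of the full $10,920, so 5,733/10,920 of the $10,000 range has been used: income = $147,100 + $10,000 × 5,733/10,920 = $152,350.

$152,350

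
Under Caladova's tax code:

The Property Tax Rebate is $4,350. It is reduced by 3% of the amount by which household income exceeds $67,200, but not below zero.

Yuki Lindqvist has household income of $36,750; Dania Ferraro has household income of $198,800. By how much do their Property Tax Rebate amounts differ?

$3,948

Yuki ($36,750): Property Tax Rebate: $36,750 is at or below the $67,200 threshold, so the full $4,350 applies.
Dania ($198,800): Property Tax Rebate: 3% of the $131,600 excess over $67,200 is $3,948; credit = $4,350 − $3,948 = $402.
Difference: |$4,350 − $402| = $3,948.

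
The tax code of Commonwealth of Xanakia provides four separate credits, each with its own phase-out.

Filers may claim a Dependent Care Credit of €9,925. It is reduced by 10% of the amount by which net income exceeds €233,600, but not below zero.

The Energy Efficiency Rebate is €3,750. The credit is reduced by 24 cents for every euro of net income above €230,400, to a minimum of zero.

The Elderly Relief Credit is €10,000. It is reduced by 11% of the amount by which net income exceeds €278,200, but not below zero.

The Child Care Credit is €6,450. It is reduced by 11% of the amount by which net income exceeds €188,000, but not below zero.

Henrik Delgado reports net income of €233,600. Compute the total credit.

€24,341

Dependent Care Credit: €233,600 is at or below the €233,600 threshold, so the full €9,925 applies.
Energy Efficiency Rebate: 24% of the €3,200 excess over €230,400 is €768; credit = €3,750 − €768 = €2,982.
Elderly Relief Credit: €233,600 is at or below the €278,200 threshold, so the full €10,000 applies.
Child Care Credit: 11% of the €45,600 excess over €188,000 is €5,016; credit = €6,450 − €5,016 = €1,434.
Total: €9,925 + €2,982 + €10,000 + €1,434 = €24,341.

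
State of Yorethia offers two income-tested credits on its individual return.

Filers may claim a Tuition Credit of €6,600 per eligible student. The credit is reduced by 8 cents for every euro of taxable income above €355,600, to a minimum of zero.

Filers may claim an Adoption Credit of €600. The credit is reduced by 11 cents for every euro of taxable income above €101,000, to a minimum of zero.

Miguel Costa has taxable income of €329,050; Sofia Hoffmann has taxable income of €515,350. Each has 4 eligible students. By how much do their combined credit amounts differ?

Miguel (€329,050): Tuition Credit: base = 4 × €6,600 = €26,400. €329,050 is at or below the €355,600 threshold, so the full €26,400 applies. Adoption Credit: 11% of the €228,050 excess over €101,000 is €25,085.50 ≥ base, so the credit is €0. total €26,400 + €0 = €26,400
Sofia (€515,350): Tuition Credit: base = 4 × €6,600 = €26,400. 8% of the €159,750 excess over €355,600 is €12,780; credit = €26,400 − €12,780 = €13,620. Adoption Credit: 11% of the €414,350 excess over €101,000 is €45,578.50 ≥ base, so the credit is €0. total €13,620 + €0 = €13,620
Difference: |€26,400 − €13,620| = €12,780.

€12,780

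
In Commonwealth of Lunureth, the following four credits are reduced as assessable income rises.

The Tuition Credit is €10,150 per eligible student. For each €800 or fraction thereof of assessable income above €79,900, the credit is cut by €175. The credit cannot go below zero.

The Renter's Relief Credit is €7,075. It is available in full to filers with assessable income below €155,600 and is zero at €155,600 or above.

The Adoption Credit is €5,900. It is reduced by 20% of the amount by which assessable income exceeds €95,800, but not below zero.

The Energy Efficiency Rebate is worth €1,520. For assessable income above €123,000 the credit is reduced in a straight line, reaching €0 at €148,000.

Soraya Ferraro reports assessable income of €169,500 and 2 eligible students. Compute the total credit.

Tuition Credit: base = 2 × €10,150 = €20,300. income exceeds €79,900 by €89,600, which is 112 full-or-partial €800 increments; reduction = 112 × €175 = €19,600, leaving €700.
Renter's Relief Credit: €169,500 meets or exceeds the €155,600 cutoff, so the credit is €0.
Adoption Credit: 20% of the €73,700 excess over €95,800 is €14,740 ≥ base, so the credit is €0.
Energy Efficiency Rebate: €169,500 is at or above €148,000, so the credit is €0.
Total: €700 + €0 + €0 + €0 = €700.

€700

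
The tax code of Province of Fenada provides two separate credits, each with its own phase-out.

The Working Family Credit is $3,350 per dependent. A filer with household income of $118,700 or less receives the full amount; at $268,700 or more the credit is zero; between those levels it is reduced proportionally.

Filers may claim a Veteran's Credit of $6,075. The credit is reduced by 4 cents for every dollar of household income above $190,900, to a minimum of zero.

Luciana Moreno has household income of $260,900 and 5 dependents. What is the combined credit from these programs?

$4,146

Working Family Credit: base = 5 × $3,350 = $16,750. $260,900 is $142,200 into a $150,000 phase-out range, leaving 7,800/150,000 of the credit: $16,750 × 7,800/150,000 = $871.
Veteran's Credit: 4% of the $70,000 excess over $190,900 is $2,800; credit = $6,075 − $2,800 = $3,275.
Total: $871 + $3,275 = $4,146.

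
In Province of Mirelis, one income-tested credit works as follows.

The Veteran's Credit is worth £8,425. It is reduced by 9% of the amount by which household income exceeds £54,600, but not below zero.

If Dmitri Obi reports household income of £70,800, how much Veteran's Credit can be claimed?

£6,967

Veteran's Credit: 9% of the £16,200 excess over £54,600 is £1,458; credit = £8,425 − £1,458 = £6,967.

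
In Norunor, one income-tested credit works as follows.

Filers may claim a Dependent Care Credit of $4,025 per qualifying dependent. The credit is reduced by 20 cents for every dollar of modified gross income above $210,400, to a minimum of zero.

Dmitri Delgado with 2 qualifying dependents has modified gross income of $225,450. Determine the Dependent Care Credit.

$5,040

Dependent Care Credit: base = 2 × $4,025 = $8,050. 20% of the $15,050 excess over $210,400 is $3,010; credit = $8,050 − $3,010 = $5,040.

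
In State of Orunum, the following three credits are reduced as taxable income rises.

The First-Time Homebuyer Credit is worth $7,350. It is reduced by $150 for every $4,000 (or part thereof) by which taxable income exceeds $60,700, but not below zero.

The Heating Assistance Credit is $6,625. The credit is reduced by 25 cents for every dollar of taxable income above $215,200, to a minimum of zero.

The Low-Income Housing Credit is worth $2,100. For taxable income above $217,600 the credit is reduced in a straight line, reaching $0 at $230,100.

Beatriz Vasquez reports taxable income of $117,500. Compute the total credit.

First-Time Homebuyer Credit: income exceeds $60,700 by $56,800, which is 15 full-or-partial $4,000 increments; reduction = 15 × $150 = $2,250, leaving $5,100.
Heating Assistance Credit: $117,500 is at or below the $215,200 threshold, so the full $6,625 applies.
Low-Income Housing Credit: $117,500 is at or below the $217,600 threshold, so the full $2,100 applies.
Total: $5,100 + $6,625 + $2,100 = $13,825.

$13,825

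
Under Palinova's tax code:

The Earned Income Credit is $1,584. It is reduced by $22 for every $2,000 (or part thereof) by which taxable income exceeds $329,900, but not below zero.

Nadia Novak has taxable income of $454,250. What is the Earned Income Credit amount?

$198

Earned Income Credit: income exceeds $329,900 by $124,350, which is 63 full-or-partial $2,000 increments; reduction = 63 × $22 = $1,386, leaving $198.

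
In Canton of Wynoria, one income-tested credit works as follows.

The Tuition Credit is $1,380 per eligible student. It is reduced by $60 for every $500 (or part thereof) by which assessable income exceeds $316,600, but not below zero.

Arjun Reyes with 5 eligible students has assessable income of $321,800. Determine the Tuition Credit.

$6,240

Tuition Credit: base = 5 × $1,380 = $6,900. income exceeds $316,600 by $5,200, which is 11 full-or-partial $500 increments; reduction = 11 × $60 = $660, leaving $6,240.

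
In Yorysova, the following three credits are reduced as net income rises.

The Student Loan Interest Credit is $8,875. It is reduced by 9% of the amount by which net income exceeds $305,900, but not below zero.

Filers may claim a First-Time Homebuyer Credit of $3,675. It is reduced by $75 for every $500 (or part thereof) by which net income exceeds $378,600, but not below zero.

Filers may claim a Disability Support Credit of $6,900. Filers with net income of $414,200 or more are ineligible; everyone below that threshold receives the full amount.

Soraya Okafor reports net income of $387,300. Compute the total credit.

$10,774

Student Loan Interest Credit: 9% of the $81,400 excess over $305,900 is $7,326; credit = $8,875 − $7,326 = $1,549.
First-Time Homebuyer Credit: income exceeds $378,600 by $8,700, which is 18 full-or-partial $500 increments; reduction = 18 × $75 = $1,350, leaving $2,325.
Disability Support Credit: $387,300 is below the $414,200 cutoff, so the full $6,900 applies.
Total: $1,549 + $2,325 + $6,900 = $10,774.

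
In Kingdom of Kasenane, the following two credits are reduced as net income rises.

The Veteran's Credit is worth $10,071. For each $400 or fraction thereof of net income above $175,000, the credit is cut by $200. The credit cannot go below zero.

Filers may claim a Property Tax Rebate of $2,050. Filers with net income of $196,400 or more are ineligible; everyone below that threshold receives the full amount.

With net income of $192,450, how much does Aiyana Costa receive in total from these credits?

Veteran's Credit: income exceeds $175,000 by $17,450, which is 44 full-or-partial $400 increments; reduction = 44 × $200 = $8,800, leaving $1,271.
Property Tax Rebate: $192,450 is below the $196,400 cutoff, so the full $2,050 applies.
Total: $1,271 + $2,050 = $3,321.

$3,321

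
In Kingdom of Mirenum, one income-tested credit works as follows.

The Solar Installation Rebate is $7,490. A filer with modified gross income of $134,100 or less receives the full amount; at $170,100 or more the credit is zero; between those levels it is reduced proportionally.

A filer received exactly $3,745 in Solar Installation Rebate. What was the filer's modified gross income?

$3,745 is 3,745/7,490 of the full $7,490, so 3,745/7,490 of the $36,000 range has been used: income = $134,100 + $36,000 × 3,745/7,490 = $152,100.

$152,100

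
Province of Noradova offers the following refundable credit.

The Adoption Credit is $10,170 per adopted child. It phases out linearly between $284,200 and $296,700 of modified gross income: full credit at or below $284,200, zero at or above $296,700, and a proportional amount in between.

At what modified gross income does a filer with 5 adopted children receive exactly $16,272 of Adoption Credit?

Full credit = 5 × $10,170 = $50,850.
$16,272 is 16,272/50,850 of the full $50,850, so 34,578/50,850 of the $12,500 range has been used: income = $284,200 + $12,500 × 34,578/50,850 = $292,700.

$292,700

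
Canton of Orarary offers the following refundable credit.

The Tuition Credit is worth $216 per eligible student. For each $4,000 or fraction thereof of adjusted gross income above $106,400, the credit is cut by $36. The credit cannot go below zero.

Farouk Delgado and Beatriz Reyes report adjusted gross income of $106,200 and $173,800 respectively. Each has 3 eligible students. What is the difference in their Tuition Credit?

$612

Farouk ($106,200): Tuition Credit: base = 3 × $216 = $648. $106,200 is at or below the $106,400 threshold, so the full $648 applies.
Beatriz ($173,800): Tuition Credit: base = 3 × $216 = $648. income exceeds $106,400 by $67,400, which is 17 full-or-partial $4,000 increments; reduction = 17 × $36 = $612, leaving $36.
Difference: |$648 − $36| = $612.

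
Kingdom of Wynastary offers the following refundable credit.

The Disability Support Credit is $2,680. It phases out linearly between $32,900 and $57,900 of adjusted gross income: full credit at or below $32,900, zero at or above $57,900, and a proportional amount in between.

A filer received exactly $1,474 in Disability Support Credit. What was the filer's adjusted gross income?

$1,474 is 1,474/2,680 of the full $2,680, so 1,206/2,680 of the $25,000 range has been used: income = $32,900 + $25,000 × 1,206/2,680 = $44,150.

$44,150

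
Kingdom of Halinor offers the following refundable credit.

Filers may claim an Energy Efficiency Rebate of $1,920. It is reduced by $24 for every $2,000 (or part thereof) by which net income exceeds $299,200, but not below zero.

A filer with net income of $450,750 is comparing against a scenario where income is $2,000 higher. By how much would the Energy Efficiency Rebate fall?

At $450,750 — income exceeds $299,200 by $151,550, which is 76 full-or-partial $2,000 increments; reduction = 76 × $24 = $1,824, leaving $96.
At $452,750 — income exceeds $299,200 by $153,550, which is 77 full-or-partial $2,000 increments; reduction = 77 × $24 = $1,848, leaving $72.
Lost: $96 − $72 = $24.

$24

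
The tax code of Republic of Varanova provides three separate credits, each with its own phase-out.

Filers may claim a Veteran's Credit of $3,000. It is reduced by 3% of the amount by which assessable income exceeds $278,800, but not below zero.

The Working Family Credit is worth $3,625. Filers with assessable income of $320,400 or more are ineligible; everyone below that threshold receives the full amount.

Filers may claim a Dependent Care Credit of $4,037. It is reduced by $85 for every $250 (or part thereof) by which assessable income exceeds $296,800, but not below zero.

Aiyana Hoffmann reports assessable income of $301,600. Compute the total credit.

Veteran's Credit: 3% of the $22,800 excess over $278,800 is $684; credit = $3,000 − $684 = $2,316.
Working Family Credit: $301,600 is below the $320,400 cutoff, so the full $3,625 applies.
Dependent Care Credit: income exceeds $296,800 by $4,800, which is 20 full-or-partial $250 increments; reduction = 20 × $85 = $1,700, leaving $2,337.
Total: $2,316 + $3,625 + $2,337 = $8,278.

$8,278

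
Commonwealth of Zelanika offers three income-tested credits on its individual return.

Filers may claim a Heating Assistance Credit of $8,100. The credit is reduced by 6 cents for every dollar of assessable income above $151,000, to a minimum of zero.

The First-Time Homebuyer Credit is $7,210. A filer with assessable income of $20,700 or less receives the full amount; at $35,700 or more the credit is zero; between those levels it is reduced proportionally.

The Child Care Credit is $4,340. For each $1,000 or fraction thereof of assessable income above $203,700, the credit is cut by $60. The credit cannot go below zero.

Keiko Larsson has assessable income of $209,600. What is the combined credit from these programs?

Heating Assistance Credit: 6% of the $58,600 excess over $151,000 is $3,516; credit = $8,100 − $3,516 = $4,584.
First-Time Homebuyer Credit: $209,600 is at or above $35,700, so the credit is $0.
Child Care Credit: income exceeds $203,700 by $5,900, which is 6 full-or-partial $1,000 increments; reduction = 6 × $60 = $360, leaving $3,980.
Total: $4,584 + $0 + $3,980 = $8,564.

$8,564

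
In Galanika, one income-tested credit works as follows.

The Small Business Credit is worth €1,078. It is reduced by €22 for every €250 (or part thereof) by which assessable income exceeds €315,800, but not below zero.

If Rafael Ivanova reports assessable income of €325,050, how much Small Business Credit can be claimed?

€264

Small Business Credit: income exceeds €315,800 by €9,250, which is 37 full-or-partial €250 increments; reduction = 37 × €22 = €814, leaving €264.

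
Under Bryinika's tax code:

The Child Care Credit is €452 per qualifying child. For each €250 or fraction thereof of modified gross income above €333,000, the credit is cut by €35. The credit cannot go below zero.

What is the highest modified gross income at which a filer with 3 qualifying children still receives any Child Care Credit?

Full credit = 3 × €452 = €1,356.
After 38 increments the reduction is 38 × €35 = €1,330, leaving €26; one more increment wipes it out. Increment 38 ends at excess 38 × €250 = €9,500, so the highest qualifying income is €333,000 + €9,500 = €342,500.

€342,500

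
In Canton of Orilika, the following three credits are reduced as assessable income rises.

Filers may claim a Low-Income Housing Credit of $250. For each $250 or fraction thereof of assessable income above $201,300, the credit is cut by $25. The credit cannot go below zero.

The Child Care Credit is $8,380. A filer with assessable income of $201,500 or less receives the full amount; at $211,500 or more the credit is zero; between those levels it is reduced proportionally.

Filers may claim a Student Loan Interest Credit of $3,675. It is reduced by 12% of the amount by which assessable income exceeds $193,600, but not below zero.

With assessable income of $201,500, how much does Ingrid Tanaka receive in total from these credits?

$11,332

Low-Income Housing Credit: income exceeds $201,300 by $200, which is 1 full-or-partial $250 increment; reduction = 1 × $25 = $25, leaving $225.
Child Care Credit: $201,500 is at or below the $201,500 threshold, so the full $8,380 applies.
Student Loan Interest Credit: 12% of the $7,900 excess over $193,600 is $948; credit = $3,675 − $948 = $2,727.
Total: $225 + $8,380 + $2,727 = $11,332.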